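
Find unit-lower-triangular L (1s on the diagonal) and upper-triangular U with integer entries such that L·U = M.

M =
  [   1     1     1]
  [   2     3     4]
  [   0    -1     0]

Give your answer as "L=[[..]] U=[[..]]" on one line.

L=[[1,0,0],[2,1,0],[0,-1,1]] U=[[1,1,1],[0,1,2],[0,0,2]]

  R1 -= 2·R0 → [0,1,2]
  R2 -= 0·R0 → [0,-1,0]
  R2 -= -1·R1 → [0,0,2]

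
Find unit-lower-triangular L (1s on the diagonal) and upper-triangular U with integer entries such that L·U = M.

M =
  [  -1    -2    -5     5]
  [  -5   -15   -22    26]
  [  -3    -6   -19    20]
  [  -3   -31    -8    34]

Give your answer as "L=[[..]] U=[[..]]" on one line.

L=[[1,0,0,0],[5,1,0,0],[3,0,1,0],[3,5,2,1]] U=[[-1,-2,-5,5],[0,-5,3,1],[0,0,-4,5],[0,0,0,4]]

  r1 -= 5·r0 → [0,-5,3,1]
  r2 -= 3·r0 → [0,0,-4,5]
  r3 -= 3·r0 → [0,-25,7,19]
  r2 -= 0·r1 → [0,0,-4,5]
  r3 -= 5·r1 → [0,0,-8,14]
  r3 -= 2·r2 → [0,0,0,4]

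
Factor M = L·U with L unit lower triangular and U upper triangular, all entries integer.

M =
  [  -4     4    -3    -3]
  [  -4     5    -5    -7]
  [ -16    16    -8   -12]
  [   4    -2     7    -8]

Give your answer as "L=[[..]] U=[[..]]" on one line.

L=[[1,0,0,0],[1,1,0,0],[4,0,1,0],[-1,2,2,1]] U=[[-4,4,-3,-3],[0,1,-2,-4],[0,0,4,0],[0,0,0,-3]]

  r1 -= 1·r0 → [0,1,-2,-4]
  r2 -= 4·r0 → [0,0,4,0]
  r3 -= -1·r0 → [0,2,4,-11]
  r2 -= 0·r1 → [0,0,4,0]
  r3 -= 2·r1 → [0,0,8,-3]
  r3 -= 2·r2 → [0,0,0,-3]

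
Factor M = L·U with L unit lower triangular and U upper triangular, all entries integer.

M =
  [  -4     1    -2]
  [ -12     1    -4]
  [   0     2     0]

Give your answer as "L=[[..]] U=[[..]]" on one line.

L=[[1,0,0],[3,1,0],[0,-1,1]] U=[[-4,1,-2],[0,-2,2],[0,0,2]]

  row1 -= 3·row0 → [0,-2,2]
  row2 -= 0·row0 → [0,2,0]
  row2 -= -1·row1 → [0,0,2]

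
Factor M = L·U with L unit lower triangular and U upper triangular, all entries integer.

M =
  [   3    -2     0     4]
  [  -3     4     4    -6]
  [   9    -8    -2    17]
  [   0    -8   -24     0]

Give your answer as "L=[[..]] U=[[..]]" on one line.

L=[[1,0,0,0],[-1,1,0,0],[3,-1,1,0],[0,-4,-4,1]] U=[[3,-2,0,4],[0,2,4,-2],[0,0,2,3],[0,0,0,4]]

  R1 -= -1·R0 → [0,2,4,-2]
  R2 -= 3·R0 → [0,-2,-2,5]
  R3 -= 0·R0 → [0,-8,-24,0]
  R2 -= -1·R1 → [0,0,2,3]
  R3 -= -4·R1 → [0,0,-8,-8]
  R3 -= -4·R2 → [0,0,0,4]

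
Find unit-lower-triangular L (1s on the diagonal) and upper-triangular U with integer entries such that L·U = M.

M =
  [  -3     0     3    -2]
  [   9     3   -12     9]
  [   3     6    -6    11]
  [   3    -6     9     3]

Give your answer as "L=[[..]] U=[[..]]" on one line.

  r1 -= -3·r0 → [0,3,-3,3]
  r2 -= -1·r0 → [0,6,-3,9]
  r3 -= -1·r0 → [0,-6,12,1]
  r2 -= 2·r1 → [0,0,3,3]
  r3 -= -2·r1 → [0,0,6,7]
  r3 -= 2·r2 → [0,0,0,1]

L=[[1,0,0,0],[-3,1,0,0],[-1,2,1,0],[-1,-2,2,1]] U=[[-3,0,3,-2],[0,3,-3,3],[0,0,3,3],[0,0,0,1]]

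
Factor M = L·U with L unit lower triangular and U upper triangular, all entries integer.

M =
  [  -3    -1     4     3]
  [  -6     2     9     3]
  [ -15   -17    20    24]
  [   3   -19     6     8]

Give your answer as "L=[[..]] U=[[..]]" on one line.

L=[[1,0,0,0],[2,1,0,0],[5,-3,1,0],[-1,-5,5,1]] U=[[-3,-1,4,3],[0,4,1,-3],[0,0,3,0],[0,0,0,-4]]

  row1 -= 2·row0 → [0,4,1,-3]
  row2 -= 5·row0 → [0,-12,0,9]
  row3 -= -1·row0 → [0,-20,10,11]
  row2 -= -3·row1 → [0,0,3,0]
  row3 -= -5·row1 → [0,0,15,-4]
  row3 -= 5·row2 → [0,0,0,-4]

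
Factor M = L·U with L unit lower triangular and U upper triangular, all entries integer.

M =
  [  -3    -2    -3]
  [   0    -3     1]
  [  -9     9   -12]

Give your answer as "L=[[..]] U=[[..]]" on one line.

  row1 -= 0·row0 → [0,-3,1]
  row2 -= 3·row0 → [0,15,-3]
  row2 -= -5·row1 → [0,0,2]

L=[[1,0,0],[0,1,0],[3,-5,1]] U=[[-3,-2,-3],[0,-3,1],[0,0,2]]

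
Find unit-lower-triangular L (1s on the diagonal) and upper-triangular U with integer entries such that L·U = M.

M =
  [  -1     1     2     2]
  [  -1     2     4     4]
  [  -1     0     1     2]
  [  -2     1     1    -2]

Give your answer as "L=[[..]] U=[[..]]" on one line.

L=[[1,0,0,0],[1,1,0,0],[1,-1,1,0],[2,-1,-1,1]] U=[[-1,1,2,2],[0,1,2,2],[0,0,1,2],[0,0,0,-2]]

  r1 -= 1·r0 → [0,1,2,2]
  r2 -= 1·r0 → [0,-1,-1,0]
  r3 -= 2·r0 → [0,-1,-3,-6]
  r2 -= -1·r1 → [0,0,1,2]
  r3 -= -1·r1 → [0,0,-1,-4]
  r3 -= -1·r2 → [0,0,0,-2]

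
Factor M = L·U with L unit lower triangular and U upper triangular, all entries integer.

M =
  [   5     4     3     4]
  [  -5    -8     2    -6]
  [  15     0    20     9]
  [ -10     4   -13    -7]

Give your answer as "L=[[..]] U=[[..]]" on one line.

L=[[1,0,0,0],[-1,1,0,0],[3,3,1,0],[-2,-3,-2,1]] U=[[5,4,3,4],[0,-4,5,-2],[0,0,-4,3],[0,0,0,1]]

  row1 -= -1·row0 → [0,-4,5,-2]
  row2 -= 3·row0 → [0,-12,11,-3]
  row3 -= -2·row0 → [0,12,-7,1]
  row2 -= 3·row1 → [0,0,-4,3]
  row3 -= -3·row1 → [0,0,8,-5]
  row3 -= -2·row2 → [0,0,0,1]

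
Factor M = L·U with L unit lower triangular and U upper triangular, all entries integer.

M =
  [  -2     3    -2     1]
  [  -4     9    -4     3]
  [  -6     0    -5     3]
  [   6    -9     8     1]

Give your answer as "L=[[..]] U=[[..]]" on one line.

L=[[1,0,0,0],[2,1,0,0],[3,-3,1,0],[-3,0,2,1]] U=[[-2,3,-2,1],[0,3,0,1],[0,0,1,3],[0,0,0,-2]]

  row1 -= 2·row0 → [0,3,0,1]
  row2 -= 3·row0 → [0,-9,1,0]
  row3 -= -3·row0 → [0,0,2,4]
  row2 -= -3·row1 → [0,0,1,3]
  row3 -= 0·row1 → [0,0,2,4]
  row3 -= 2·row2 → [0,0,0,-2]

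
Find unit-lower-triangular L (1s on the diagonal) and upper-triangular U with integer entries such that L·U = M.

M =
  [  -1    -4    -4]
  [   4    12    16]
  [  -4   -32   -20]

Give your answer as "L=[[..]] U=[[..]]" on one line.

L=[[1,0,0],[-4,1,0],[4,4,1]] U=[[-1,-4,-4],[0,-4,0],[0,0,-4]]

  row1 -= -4·row0 → [0,-4,0]
  row2 -= 4·row0 → [0,-16,-4]
  row2 -= 4·row1 → [0,0,-4]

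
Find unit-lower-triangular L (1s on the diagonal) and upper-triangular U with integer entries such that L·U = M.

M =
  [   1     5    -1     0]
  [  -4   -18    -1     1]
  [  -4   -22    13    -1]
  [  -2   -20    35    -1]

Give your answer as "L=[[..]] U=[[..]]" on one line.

  r1 -= -4·r0 → [0,2,-5,1]
  r2 -= -4·r0 → [0,-2,9,-1]
  r3 -= -2·r0 → [0,-10,33,-1]
  r2 -= -1·r1 → [0,0,4,0]
  r3 -= -5·r1 → [0,0,8,4]
  r3 -= 2·r2 → [0,0,0,4]

L=[[1,0,0,0],[-4,1,0,0],[-4,-1,1,0],[-2,-5,2,1]] U=[[1,5,-1,0],[0,2,-5,1],[0,0,4,0],[0,0,0,4]]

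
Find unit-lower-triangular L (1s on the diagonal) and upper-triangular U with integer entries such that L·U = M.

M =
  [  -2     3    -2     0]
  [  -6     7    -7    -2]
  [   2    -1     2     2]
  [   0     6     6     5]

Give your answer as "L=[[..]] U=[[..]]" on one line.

L=[[1,0,0,0],[3,1,0,0],[-1,-1,1,0],[0,-3,-3,1]] U=[[-2,3,-2,0],[0,-2,-1,-2],[0,0,-1,0],[0,0,0,-1]]

  R1 -= 3·R0 → [0,-2,-1,-2]
  R2 -= -1·R0 → [0,2,0,2]
  R3 -= 0·R0 → [0,6,6,5]
  R2 -= -1·R1 → [0,0,-1,0]
  R3 -= -3·R1 → [0,0,3,-1]
  R3 -= -3·R2 → [0,0,0,-1]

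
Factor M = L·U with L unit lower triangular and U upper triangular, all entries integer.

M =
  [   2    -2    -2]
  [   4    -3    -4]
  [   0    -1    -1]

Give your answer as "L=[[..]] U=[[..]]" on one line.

  R1 -= 2·R0 → [0,1,0]
  R2 -= 0·R0 → [0,-1,-1]
  R2 -= -1·R1 → [0,0,-1]

L=[[1,0,0],[2,1,0],[0,-1,1]] U=[[2,-2,-2],[0,1,0],[0,0,-1]]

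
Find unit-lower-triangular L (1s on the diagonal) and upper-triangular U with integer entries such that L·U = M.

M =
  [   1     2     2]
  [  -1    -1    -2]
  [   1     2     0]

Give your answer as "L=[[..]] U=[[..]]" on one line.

  r1 -= -1·r0 → [0,1,0]
  r2 -= 1·r0 → [0,0,-2]
  r2 -= 0·r1 → [0,0,-2]

L=[[1,0,0],[-1,1,0],[1,0,1]] U=[[1,2,2],[0,1,0],[0,0,-2]]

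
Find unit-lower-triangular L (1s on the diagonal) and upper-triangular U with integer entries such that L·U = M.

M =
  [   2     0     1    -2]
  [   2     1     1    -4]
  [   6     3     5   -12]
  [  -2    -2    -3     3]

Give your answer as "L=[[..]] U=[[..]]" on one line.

L=[[1,0,0,0],[1,1,0,0],[3,3,1,0],[-1,-2,-1,1]] U=[[2,0,1,-2],[0,1,0,-2],[0,0,2,0],[0,0,0,-3]]

  r1 -= 1·r0 → [0,1,0,-2]
  r2 -= 3·r0 → [0,3,2,-6]
  r3 -= -1·r0 → [0,-2,-2,1]
  r2 -= 3·r1 → [0,0,2,0]
  r3 -= -2·r1 → [0,0,-2,-3]
  r3 -= -1·r2 → [0,0,0,-3]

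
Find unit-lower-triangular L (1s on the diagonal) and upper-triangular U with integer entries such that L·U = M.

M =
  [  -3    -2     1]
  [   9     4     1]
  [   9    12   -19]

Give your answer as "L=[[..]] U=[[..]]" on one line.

L=[[1,0,0],[-3,1,0],[-3,-3,1]] U=[[-3,-2,1],[0,-2,4],[0,0,-4]]

  r1 -= -3·r0 → [0,-2,4]
  r2 -= -3·r0 → [0,6,-16]
  r2 -= -3·r1 → [0,0,-4]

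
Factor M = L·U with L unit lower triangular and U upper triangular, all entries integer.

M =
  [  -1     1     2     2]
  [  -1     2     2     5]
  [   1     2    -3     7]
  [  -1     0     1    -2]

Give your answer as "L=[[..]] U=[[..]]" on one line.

  row1 -= 1·row0 → [0,1,0,3]
  row2 -= -1·row0 → [0,3,-1,9]
  row3 -= 1·row0 → [0,-1,-1,-4]
  row2 -= 3·row1 → [0,0,-1,0]
  row3 -= -1·row1 → [0,0,-1,-1]
  row3 -= 1·row2 → [0,0,0,-1]

L=[[1,0,0,0],[1,1,0,0],[-1,3,1,0],[1,-1,1,1]] U=[[-1,1,2,2],[0,1,0,3],[0,0,-1,0],[0,0,0,-1]]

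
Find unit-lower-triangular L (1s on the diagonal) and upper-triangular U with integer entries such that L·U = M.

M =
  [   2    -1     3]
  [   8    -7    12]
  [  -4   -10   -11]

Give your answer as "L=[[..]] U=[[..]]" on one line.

L=[[1,0,0],[4,1,0],[-2,4,1]] U=[[2,-1,3],[0,-3,0],[0,0,-5]]

  R1 -= 4·R0 → [0,-3,0]
  R2 -= -2·R0 → [0,-12,-5]
  R2 -= 4·R1 → [0,0,-5]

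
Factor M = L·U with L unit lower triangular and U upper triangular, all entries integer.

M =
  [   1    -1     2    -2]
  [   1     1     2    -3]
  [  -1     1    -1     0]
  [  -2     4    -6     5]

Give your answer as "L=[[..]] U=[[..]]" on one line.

L=[[1,0,0,0],[1,1,0,0],[-1,0,1,0],[-2,1,-2,1]] U=[[1,-1,2,-2],[0,2,0,-1],[0,0,1,-2],[0,0,0,-2]]

  row1 -= 1·row0 → [0,2,0,-1]
  row2 -= -1·row0 → [0,0,1,-2]
  row3 -= -2·row0 → [0,2,-2,1]
  row2 -= 0·row1 → [0,0,1,-2]
  row3 -= 1·row1 → [0,0,-2,2]
  row3 -= -2·row2 → [0,0,0,-2]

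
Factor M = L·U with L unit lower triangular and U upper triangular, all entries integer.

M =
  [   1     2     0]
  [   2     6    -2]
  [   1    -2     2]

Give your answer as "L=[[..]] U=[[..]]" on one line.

  row1 -= 2·row0 → [0,2,-2]
  row2 -= 1·row0 → [0,-4,2]
  row2 -= -2·row1 → [0,0,-2]

L=[[1,0,0],[2,1,0],[1,-2,1]] U=[[1,2,0],[0,2,-2],[0,0,-2]]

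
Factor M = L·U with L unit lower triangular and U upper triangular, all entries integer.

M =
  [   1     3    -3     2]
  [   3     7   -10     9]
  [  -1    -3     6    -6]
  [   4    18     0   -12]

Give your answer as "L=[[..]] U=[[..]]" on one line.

  row1 -= 3·row0 → [0,-2,-1,3]
  row2 -= -1·row0 → [0,0,3,-4]
  row3 -= 4·row0 → [0,6,12,-20]
  row2 -= 0·row1 → [0,0,3,-4]
  row3 -= -3·row1 → [0,0,9,-11]
  row3 -= 3·row2 → [0,0,0,1]

L=[[1,0,0,0],[3,1,0,0],[-1,0,1,0],[4,-3,3,1]] U=[[1,3,-3,2],[0,-2,-1,3],[0,0,3,-4],[0,0,0,1]]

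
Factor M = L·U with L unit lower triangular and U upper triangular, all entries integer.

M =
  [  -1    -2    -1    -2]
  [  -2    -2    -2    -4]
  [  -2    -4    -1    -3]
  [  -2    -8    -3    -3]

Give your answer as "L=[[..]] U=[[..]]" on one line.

L=[[1,0,0,0],[2,1,0,0],[2,0,1,0],[2,-2,-1,1]] U=[[-1,-2,-1,-2],[0,2,0,0],[0,0,1,1],[0,0,0,2]]

  R1 -= 2·R0 → [0,2,0,0]
  R2 -= 2·R0 → [0,0,1,1]
  R3 -= 2·R0 → [0,-4,-1,1]
  R2 -= 0·R1 → [0,0,1,1]
  R3 -= -2·R1 → [0,0,-1,1]
  R3 -= -1·R2 → [0,0,0,2]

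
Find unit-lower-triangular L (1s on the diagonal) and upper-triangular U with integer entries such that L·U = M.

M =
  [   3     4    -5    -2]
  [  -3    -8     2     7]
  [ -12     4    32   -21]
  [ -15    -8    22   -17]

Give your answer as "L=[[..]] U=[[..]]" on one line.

  R1 -= -1·R0 → [0,-4,-3,5]
  R2 -= -4·R0 → [0,20,12,-29]
  R3 -= -5·R0 → [0,12,-3,-27]
  R2 -= -5·R1 → [0,0,-3,-4]
  R3 -= -3·R1 → [0,0,-12,-12]
  R3 -= 4·R2 → [0,0,0,4]

L=[[1,0,0,0],[-1,1,0,0],[-4,-5,1,0],[-5,-3,4,1]] U=[[3,4,-5,-2],[0,-4,-3,5],[0,0,-3,-4],[0,0,0,4]]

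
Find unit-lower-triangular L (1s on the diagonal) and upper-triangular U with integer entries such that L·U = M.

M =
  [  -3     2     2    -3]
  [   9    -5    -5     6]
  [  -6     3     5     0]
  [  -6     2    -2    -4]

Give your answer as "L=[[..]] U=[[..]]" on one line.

L=[[1,0,0,0],[-3,1,0,0],[2,-1,1,0],[2,-2,-2,1]] U=[[-3,2,2,-3],[0,1,1,-3],[0,0,2,3],[0,0,0,2]]

  r1 -= -3·r0 → [0,1,1,-3]
  r2 -= 2·r0 → [0,-1,1,6]
  r3 -= 2·r0 → [0,-2,-6,2]
  r2 -= -1·r1 → [0,0,2,3]
  r3 -= -2·r1 → [0,0,-4,-4]
  r3 -= -2·r2 → [0,0,0,2]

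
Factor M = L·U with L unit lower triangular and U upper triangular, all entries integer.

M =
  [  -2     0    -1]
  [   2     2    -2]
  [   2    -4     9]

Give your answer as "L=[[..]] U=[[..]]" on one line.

  R1 -= -1·R0 → [0,2,-3]
  R2 -= -1·R0 → [0,-4,8]
  R2 -= -2·R1 → [0,0,2]

L=[[1,0,0],[-1,1,0],[-1,-2,1]] U=[[-2,0,-1],[0,2,-3],[0,0,2]]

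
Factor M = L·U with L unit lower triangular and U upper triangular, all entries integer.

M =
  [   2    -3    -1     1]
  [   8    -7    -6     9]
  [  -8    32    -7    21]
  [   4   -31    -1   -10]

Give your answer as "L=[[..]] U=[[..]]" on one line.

L=[[1,0,0,0],[4,1,0,0],[-4,4,1,0],[2,-5,3,1]] U=[[2,-3,-1,1],[0,5,-2,5],[0,0,-3,5],[0,0,0,-2]]

  r1 -= 4·r0 → [0,5,-2,5]
  r2 -= -4·r0 → [0,20,-11,25]
  r3 -= 2·r0 → [0,-25,1,-12]
  r2 -= 4·r1 → [0,0,-3,5]
  r3 -= -5·r1 → [0,0,-9,13]
  r3 -= 3·r2 → [0,0,0,-2]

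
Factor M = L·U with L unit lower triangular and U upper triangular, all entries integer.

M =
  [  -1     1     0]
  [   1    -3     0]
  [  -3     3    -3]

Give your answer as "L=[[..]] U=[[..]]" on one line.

  R1 -= -1·R0 → [0,-2,0]
  R2 -= 3·R0 → [0,0,-3]
  R2 -= 0·R1 → [0,0,-3]

L=[[1,0,0],[-1,1,0],[3,0,1]] U=[[-1,1,0],[0,-2,0],[0,0,-3]]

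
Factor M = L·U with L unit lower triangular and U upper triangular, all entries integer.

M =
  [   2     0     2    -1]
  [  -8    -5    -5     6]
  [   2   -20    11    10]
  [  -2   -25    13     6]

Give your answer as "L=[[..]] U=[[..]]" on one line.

L=[[1,0,0,0],[-4,1,0,0],[1,4,1,0],[-1,5,0,1]] U=[[2,0,2,-1],[0,-5,3,2],[0,0,-3,3],[0,0,0,-5]]

  row1 -= -4·row0 → [0,-5,3,2]
  row2 -= 1·row0 → [0,-20,9,11]
  row3 -= -1·row0 → [0,-25,15,5]
  row2 -= 4·row1 → [0,0,-3,3]
  row3 -= 5·row1 → [0,0,0,-5]
  row3 -= 0·row2 → [0,0,0,-5]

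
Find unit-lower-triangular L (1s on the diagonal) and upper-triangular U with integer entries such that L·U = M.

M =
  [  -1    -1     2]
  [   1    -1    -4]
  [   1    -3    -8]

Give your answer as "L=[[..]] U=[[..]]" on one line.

L=[[1,0,0],[-1,1,0],[-1,2,1]] U=[[-1,-1,2],[0,-2,-2],[0,0,-2]]

  R1 -= -1·R0 → [0,-2,-2]
  R2 -= -1·R0 → [0,-4,-6]
  R2 -= 2·R1 → [0,0,-2]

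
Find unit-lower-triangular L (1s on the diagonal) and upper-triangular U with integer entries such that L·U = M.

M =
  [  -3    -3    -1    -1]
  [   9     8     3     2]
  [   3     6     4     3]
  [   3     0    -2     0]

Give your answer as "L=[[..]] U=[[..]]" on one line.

  R1 -= -3·R0 → [0,-1,0,-1]
  R2 -= -1·R0 → [0,3,3,2]
  R3 -= -1·R0 → [0,-3,-3,-1]
  R2 -= -3·R1 → [0,0,3,-1]
  R3 -= 3·R1 → [0,0,-3,2]
  R3 -= -1·R2 → [0,0,0,1]

L=[[1,0,0,0],[-3,1,0,0],[-1,-3,1,0],[-1,3,-1,1]] U=[[-3,-3,-1,-1],[0,-1,0,-1],[0,0,3,-1],[0,0,0,1]]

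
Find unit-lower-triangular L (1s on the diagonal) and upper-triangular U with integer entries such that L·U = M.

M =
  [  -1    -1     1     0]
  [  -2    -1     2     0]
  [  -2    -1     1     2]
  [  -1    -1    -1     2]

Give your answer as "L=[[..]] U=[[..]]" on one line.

L=[[1,0,0,0],[2,1,0,0],[2,1,1,0],[1,0,2,1]] U=[[-1,-1,1,0],[0,1,0,0],[0,0,-1,2],[0,0,0,-2]]

  R1 -= 2·R0 → [0,1,0,0]
  R2 -= 2·R0 → [0,1,-1,2]
  R3 -= 1·R0 → [0,0,-2,2]
  R2 -= 1·R1 → [0,0,-1,2]
  R3 -= 0·R1 → [0,0,-2,2]
  R3 -= 2·R2 → [0,0,0,-2]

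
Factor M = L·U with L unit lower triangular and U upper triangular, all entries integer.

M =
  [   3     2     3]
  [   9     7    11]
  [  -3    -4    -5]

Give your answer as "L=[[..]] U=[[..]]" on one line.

  row1 -= 3·row0 → [0,1,2]
  row2 -= -1·row0 → [0,-2,-2]
  row2 -= -2·row1 → [0,0,2]

L=[[1,0,0],[3,1,0],[-1,-2,1]] U=[[3,2,3],[0,1,2],[0,0,2]]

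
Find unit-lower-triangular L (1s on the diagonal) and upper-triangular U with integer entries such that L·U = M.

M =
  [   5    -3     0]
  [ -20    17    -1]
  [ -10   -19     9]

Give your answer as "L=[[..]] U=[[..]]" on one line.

  row1 -= -4·row0 → [0,5,-1]
  row2 -= -2·row0 → [0,-25,9]
  row2 -= -5·row1 → [0,0,4]

L=[[1,0,0],[-4,1,0],[-2,-5,1]] U=[[5,-3,0],[0,5,-1],[0,0,4]]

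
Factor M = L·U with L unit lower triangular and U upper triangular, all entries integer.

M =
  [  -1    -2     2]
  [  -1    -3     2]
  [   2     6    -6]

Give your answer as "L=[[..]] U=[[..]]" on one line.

L=[[1,0,0],[1,1,0],[-2,-2,1]] U=[[-1,-2,2],[0,-1,0],[0,0,-2]]

  R1 -= 1·R0 → [0,-1,0]
  R2 -= -2·R0 → [0,2,-2]
  R2 -= -2·R1 → [0,0,-2]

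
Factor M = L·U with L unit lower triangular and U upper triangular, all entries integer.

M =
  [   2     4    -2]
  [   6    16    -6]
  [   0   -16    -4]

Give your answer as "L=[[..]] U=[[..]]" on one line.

L=[[1,0,0],[3,1,0],[0,-4,1]] U=[[2,4,-2],[0,4,0],[0,0,-4]]

  r1 -= 3·r0 → [0,4,0]
  r2 -= 0·r0 → [0,-16,-4]
  r2 -= -4·r1 → [0,0,-4]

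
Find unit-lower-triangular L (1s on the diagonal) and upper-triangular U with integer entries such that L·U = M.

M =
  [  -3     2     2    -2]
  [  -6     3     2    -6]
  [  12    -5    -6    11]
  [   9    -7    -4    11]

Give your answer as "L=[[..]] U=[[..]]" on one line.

L=[[1,0,0,0],[2,1,0,0],[-4,-3,1,0],[-3,1,-1,1]] U=[[-3,2,2,-2],[0,-1,-2,-2],[0,0,-4,-3],[0,0,0,4]]

  row1 -= 2·row0 → [0,-1,-2,-2]
  row2 -= -4·row0 → [0,3,2,3]
  row3 -= -3·row0 → [0,-1,2,5]
  row2 -= -3·row1 → [0,0,-4,-3]
  row3 -= 1·row1 → [0,0,4,7]
  row3 -= -1·row2 → [0,0,0,4]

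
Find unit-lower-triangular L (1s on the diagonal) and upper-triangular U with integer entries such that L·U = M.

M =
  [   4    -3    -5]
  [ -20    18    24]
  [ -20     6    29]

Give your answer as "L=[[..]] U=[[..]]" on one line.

  R1 -= -5·R0 → [0,3,-1]
  R2 -= -5·R0 → [0,-9,4]
  R2 -= -3·R1 → [0,0,1]

L=[[1,0,0],[-5,1,0],[-5,-3,1]] U=[[4,-3,-5],[0,3,-1],[0,0,1]]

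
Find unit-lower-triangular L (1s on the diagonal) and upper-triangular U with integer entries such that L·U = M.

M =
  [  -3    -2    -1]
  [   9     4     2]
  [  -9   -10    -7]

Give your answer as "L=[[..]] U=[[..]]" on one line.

L=[[1,0,0],[-3,1,0],[3,2,1]] U=[[-3,-2,-1],[0,-2,-1],[0,0,-2]]

  R1 -= -3·R0 → [0,-2,-1]
  R2 -= 3·R0 → [0,-4,-4]
  R2 -= 2·R1 → [0,0,-2]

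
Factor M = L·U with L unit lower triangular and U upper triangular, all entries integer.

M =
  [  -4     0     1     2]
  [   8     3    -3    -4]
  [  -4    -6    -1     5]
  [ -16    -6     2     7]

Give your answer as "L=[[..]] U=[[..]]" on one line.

  R1 -= -2·R0 → [0,3,-1,0]
  R2 -= 1·R0 → [0,-6,-2,3]
  R3 -= 4·R0 → [0,-6,-2,-1]
  R2 -= -2·R1 → [0,0,-4,3]
  R3 -= -2·R1 → [0,0,-4,-1]
  R3 -= 1·R2 → [0,0,0,-4]

L=[[1,0,0,0],[-2,1,0,0],[1,-2,1,0],[4,-2,1,1]] U=[[-4,0,1,2],[0,3,-1,0],[0,0,-4,3],[0,0,0,-4]]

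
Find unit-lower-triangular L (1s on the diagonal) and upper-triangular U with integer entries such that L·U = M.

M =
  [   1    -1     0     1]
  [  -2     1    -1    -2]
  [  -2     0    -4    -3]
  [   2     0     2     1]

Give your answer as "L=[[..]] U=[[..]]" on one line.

L=[[1,0,0,0],[-2,1,0,0],[-2,2,1,0],[2,-2,0,1]] U=[[1,-1,0,1],[0,-1,-1,0],[0,0,-2,-1],[0,0,0,-1]]

  row1 -= -2·row0 → [0,-1,-1,0]
  row2 -= -2·row0 → [0,-2,-4,-1]
  row3 -= 2·row0 → [0,2,2,-1]
  row2 -= 2·row1 → [0,0,-2,-1]
  row3 -= -2·row1 → [0,0,0,-1]
  row3 -= 0·row2 → [0,0,0,-1]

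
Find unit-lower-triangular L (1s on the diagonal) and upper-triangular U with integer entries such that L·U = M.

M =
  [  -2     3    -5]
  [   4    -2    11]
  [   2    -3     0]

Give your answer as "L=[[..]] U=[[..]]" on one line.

L=[[1,0,0],[-2,1,0],[-1,0,1]] U=[[-2,3,-5],[0,4,1],[0,0,-5]]

  r1 -= -2·r0 → [0,4,1]
  r2 -= -1·r0 → [0,0,-5]
  r2 -= 0·r1 → [0,0,-5]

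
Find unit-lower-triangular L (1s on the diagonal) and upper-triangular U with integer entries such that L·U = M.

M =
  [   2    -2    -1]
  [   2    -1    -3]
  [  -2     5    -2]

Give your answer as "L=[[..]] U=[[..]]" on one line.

  row1 -= 1·row0 → [0,1,-2]
  row2 -= -1·row0 → [0,3,-3]
  row2 -= 3·row1 → [0,0,3]

L=[[1,0,0],[1,1,0],[-1,3,1]] U=[[2,-2,-1],[0,1,-2],[0,0,3]]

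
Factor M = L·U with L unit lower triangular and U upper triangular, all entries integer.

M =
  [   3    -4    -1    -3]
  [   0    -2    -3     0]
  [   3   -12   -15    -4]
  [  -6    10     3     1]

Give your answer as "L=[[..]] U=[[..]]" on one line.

L=[[1,0,0,0],[0,1,0,0],[1,4,1,0],[-2,-1,1,1]] U=[[3,-4,-1,-3],[0,-2,-3,0],[0,0,-2,-1],[0,0,0,-4]]

  R1 -= 0·R0 → [0,-2,-3,0]
  R2 -= 1·R0 → [0,-8,-14,-1]
  R3 -= -2·R0 → [0,2,1,-5]
  R2 -= 4·R1 → [0,0,-2,-1]
  R3 -= -1·R1 → [0,0,-2,-5]
  R3 -= 1·R2 → [0,0,0,-4]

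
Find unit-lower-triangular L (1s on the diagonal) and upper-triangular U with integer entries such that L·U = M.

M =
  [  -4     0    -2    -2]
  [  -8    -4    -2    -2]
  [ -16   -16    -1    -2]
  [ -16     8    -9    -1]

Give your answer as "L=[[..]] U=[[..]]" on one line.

  row1 -= 2·row0 → [0,-4,2,2]
  row2 -= 4·row0 → [0,-16,7,6]
  row3 -= 4·row0 → [0,8,-1,7]
  row2 -= 4·row1 → [0,0,-1,-2]
  row3 -= -2·row1 → [0,0,3,11]
  row3 -= -3·row2 → [0,0,0,5]

L=[[1,0,0,0],[2,1,0,0],[4,4,1,0],[4,-2,-3,1]] U=[[-4,0,-2,-2],[0,-4,2,2],[0,0,-1,-2],[0,0,0,5]]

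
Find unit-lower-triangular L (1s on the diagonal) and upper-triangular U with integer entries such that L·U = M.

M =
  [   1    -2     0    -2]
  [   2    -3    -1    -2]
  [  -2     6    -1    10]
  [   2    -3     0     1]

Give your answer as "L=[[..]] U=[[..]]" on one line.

  r1 -= 2·r0 → [0,1,-1,2]
  r2 -= -2·r0 → [0,2,-1,6]
  r3 -= 2·r0 → [0,1,0,5]
  r2 -= 2·r1 → [0,0,1,2]
  r3 -= 1·r1 → [0,0,1,3]
  r3 -= 1·r2 → [0,0,0,1]

L=[[1,0,0,0],[2,1,0,0],[-2,2,1,0],[2,1,1,1]] U=[[1,-2,0,-2],[0,1,-1,2],[0,0,1,2],[0,0,0,1]]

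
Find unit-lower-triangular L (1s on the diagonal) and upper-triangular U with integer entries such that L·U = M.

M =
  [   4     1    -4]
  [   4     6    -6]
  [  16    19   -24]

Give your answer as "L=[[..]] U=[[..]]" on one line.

  R1 -= 1·R0 → [0,5,-2]
  R2 -= 4·R0 → [0,15,-8]
  R2 -= 3·R1 → [0,0,-2]

L=[[1,0,0],[1,1,0],[4,3,1]] U=[[4,1,-4],[0,5,-2],[0,0,-2]]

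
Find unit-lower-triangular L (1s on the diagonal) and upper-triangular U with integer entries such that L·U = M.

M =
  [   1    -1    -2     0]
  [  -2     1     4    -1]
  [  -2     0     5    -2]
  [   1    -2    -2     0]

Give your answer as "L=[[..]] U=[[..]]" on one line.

L=[[1,0,0,0],[-2,1,0,0],[-2,2,1,0],[1,1,0,1]] U=[[1,-1,-2,0],[0,-1,0,-1],[0,0,1,0],[0,0,0,1]]

  r1 -= -2·r0 → [0,-1,0,-1]
  r2 -= -2·r0 → [0,-2,1,-2]
  r3 -= 1·r0 → [0,-1,0,0]
  r2 -= 2·r1 → [0,0,1,0]
  r3 -= 1·r1 → [0,0,0,1]
  r3 -= 0·r2 → [0,0,0,1]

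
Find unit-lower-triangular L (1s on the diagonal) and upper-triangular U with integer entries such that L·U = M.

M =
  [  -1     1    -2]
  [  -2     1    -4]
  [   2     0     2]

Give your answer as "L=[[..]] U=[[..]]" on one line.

  row1 -= 2·row0 → [0,-1,0]
  row2 -= -2·row0 → [0,2,-2]
  row2 -= -2·row1 → [0,0,-2]

L=[[1,0,0],[2,1,0],[-2,-2,1]] U=[[-1,1,-2],[0,-1,0],[0,0,-2]]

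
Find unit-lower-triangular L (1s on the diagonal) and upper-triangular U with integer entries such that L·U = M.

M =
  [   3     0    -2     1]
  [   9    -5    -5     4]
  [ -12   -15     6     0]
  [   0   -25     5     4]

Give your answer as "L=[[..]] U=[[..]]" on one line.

  r1 -= 3·r0 → [0,-5,1,1]
  r2 -= -4·r0 → [0,-15,-2,4]
  r3 -= 0·r0 → [0,-25,5,4]
  r2 -= 3·r1 → [0,0,-5,1]
  r3 -= 5·r1 → [0,0,0,-1]
  r3 -= 0·r2 → [0,0,0,-1]

L=[[1,0,0,0],[3,1,0,0],[-4,3,1,0],[0,5,0,1]] U=[[3,0,-2,1],[0,-5,1,1],[0,0,-5,1],[0,0,0,-1]]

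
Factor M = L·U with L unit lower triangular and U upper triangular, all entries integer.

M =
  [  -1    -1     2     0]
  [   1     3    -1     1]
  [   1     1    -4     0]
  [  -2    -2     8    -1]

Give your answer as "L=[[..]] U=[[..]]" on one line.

  row1 -= -1·row0 → [0,2,1,1]
  row2 -= -1·row0 → [0,0,-2,0]
  row3 -= 2·row0 → [0,0,4,-1]
  row2 -= 0·row1 → [0,0,-2,0]
  row3 -= 0·row1 → [0,0,4,-1]
  row3 -= -2·row2 → [0,0,0,-1]

L=[[1,0,0,0],[-1,1,0,0],[-1,0,1,0],[2,0,-2,1]] U=[[-1,-1,2,0],[0,2,1,1],[0,0,-2,0],[0,0,0,-1]]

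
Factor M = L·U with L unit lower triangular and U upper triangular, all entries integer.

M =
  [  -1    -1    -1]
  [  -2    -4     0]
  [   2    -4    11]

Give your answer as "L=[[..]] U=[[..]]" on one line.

  r1 -= 2·r0 → [0,-2,2]
  r2 -= -2·r0 → [0,-6,9]
  r2 -= 3·r1 → [0,0,3]

L=[[1,0,0],[2,1,0],[-2,3,1]] U=[[-1,-1,-1],[0,-2,2],[0,0,3]]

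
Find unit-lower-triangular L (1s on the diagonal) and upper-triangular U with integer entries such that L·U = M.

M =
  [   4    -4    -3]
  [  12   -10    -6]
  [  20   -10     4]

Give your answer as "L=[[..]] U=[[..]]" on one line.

L=[[1,0,0],[3,1,0],[5,5,1]] U=[[4,-4,-3],[0,2,3],[0,0,4]]

  r1 -= 3·r0 → [0,2,3]
  r2 -= 5·r0 → [0,10,19]
  r2 -= 5·r1 → [0,0,4]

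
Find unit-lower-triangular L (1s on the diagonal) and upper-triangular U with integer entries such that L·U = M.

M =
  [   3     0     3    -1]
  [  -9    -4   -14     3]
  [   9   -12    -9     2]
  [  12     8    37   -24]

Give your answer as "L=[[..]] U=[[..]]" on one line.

  R1 -= -3·R0 → [0,-4,-5,0]
  R2 -= 3·R0 → [0,-12,-18,5]
  R3 -= 4·R0 → [0,8,25,-20]
  R2 -= 3·R1 → [0,0,-3,5]
  R3 -= -2·R1 → [0,0,15,-20]
  R3 -= -5·R2 → [0,0,0,5]

L=[[1,0,0,0],[-3,1,0,0],[3,3,1,0],[4,-2,-5,1]] U=[[3,0,3,-1],[0,-4,-5,0],[0,0,-3,5],[0,0,0,5]]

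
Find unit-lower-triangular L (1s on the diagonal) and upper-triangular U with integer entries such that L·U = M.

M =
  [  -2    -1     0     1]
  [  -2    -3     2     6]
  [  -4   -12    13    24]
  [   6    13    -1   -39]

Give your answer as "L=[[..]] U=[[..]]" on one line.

  row1 -= 1·row0 → [0,-2,2,5]
  row2 -= 2·row0 → [0,-10,13,22]
  row3 -= -3·row0 → [0,10,-1,-36]
  row2 -= 5·row1 → [0,0,3,-3]
  row3 -= -5·row1 → [0,0,9,-11]
  row3 -= 3·row2 → [0,0,0,-2]

L=[[1,0,0,0],[1,1,0,0],[2,5,1,0],[-3,-5,3,1]] U=[[-2,-1,0,1],[0,-2,2,5],[0,0,3,-3],[0,0,0,-2]]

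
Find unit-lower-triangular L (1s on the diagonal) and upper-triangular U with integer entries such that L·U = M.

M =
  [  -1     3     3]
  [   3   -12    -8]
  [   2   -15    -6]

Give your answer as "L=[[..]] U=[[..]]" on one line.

  r1 -= -3·r0 → [0,-3,1]
  r2 -= -2·r0 → [0,-9,0]
  r2 -= 3·r1 → [0,0,-3]

L=[[1,0,0],[-3,1,0],[-2,3,1]] U=[[-1,3,3],[0,-3,1],[0,0,-3]]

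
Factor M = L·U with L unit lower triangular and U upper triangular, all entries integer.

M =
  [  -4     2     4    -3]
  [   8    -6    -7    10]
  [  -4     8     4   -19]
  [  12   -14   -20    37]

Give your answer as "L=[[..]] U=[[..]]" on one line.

  row1 -= -2·row0 → [0,-2,1,4]
  row2 -= 1·row0 → [0,6,0,-16]
  row3 -= -3·row0 → [0,-8,-8,28]
  row2 -= -3·row1 → [0,0,3,-4]
  row3 -= 4·row1 → [0,0,-12,12]
  row3 -= -4·row2 → [0,0,0,-4]

L=[[1,0,0,0],[-2,1,0,0],[1,-3,1,0],[-3,4,-4,1]] U=[[-4,2,4,-3],[0,-2,1,4],[0,0,3,-4],[0,0,0,-4]]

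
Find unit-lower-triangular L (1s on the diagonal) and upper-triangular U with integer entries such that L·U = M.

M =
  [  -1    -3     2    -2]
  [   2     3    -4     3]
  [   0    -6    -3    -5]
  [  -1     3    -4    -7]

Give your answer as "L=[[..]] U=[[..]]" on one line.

  r1 -= -2·r0 → [0,-3,0,-1]
  r2 -= 0·r0 → [0,-6,-3,-5]
  r3 -= 1·r0 → [0,6,-6,-5]
  r2 -= 2·r1 → [0,0,-3,-3]
  r3 -= -2·r1 → [0,0,-6,-7]
  r3 -= 2·r2 → [0,0,0,-1]

L=[[1,0,0,0],[-2,1,0,0],[0,2,1,0],[1,-2,2,1]] U=[[-1,-3,2,-2],[0,-3,0,-1],[0,0,-3,-3],[0,0,0,-1]]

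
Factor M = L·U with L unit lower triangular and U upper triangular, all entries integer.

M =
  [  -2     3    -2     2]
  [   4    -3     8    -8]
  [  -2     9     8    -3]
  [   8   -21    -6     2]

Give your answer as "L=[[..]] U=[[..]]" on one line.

  R1 -= -2·R0 → [0,3,4,-4]
  R2 -= 1·R0 → [0,6,10,-5]
  R3 -= -4·R0 → [0,-9,-14,10]
  R2 -= 2·R1 → [0,0,2,3]
  R3 -= -3·R1 → [0,0,-2,-2]
  R3 -= -1·R2 → [0,0,0,1]

L=[[1,0,0,0],[-2,1,0,0],[1,2,1,0],[-4,-3,-1,1]] U=[[-2,3,-2,2],[0,3,4,-4],[0,0,2,3],[0,0,0,1]]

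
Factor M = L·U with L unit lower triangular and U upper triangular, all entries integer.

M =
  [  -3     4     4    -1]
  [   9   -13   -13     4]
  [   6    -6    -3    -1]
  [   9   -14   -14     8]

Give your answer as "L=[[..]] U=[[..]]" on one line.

  row1 -= -3·row0 → [0,-1,-1,1]
  row2 -= -2·row0 → [0,2,5,-3]
  row3 -= -3·row0 → [0,-2,-2,5]
  row2 -= -2·row1 → [0,0,3,-1]
  row3 -= 2·row1 → [0,0,0,3]
  row3 -= 0·row2 → [0,0,0,3]

L=[[1,0,0,0],[-3,1,0,0],[-2,-2,1,0],[-3,2,0,1]] U=[[-3,4,4,-1],[0,-1,-1,1],[0,0,3,-1],[0,0,0,3]]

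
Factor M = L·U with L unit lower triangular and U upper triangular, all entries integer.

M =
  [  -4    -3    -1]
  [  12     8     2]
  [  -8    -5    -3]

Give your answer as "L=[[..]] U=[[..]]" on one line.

  r1 -= -3·r0 → [0,-1,-1]
  r2 -= 2·r0 → [0,1,-1]
  r2 -= -1·r1 → [0,0,-2]

L=[[1,0,0],[-3,1,0],[2,-1,1]] U=[[-4,-3,-1],[0,-1,-1],[0,0,-2]]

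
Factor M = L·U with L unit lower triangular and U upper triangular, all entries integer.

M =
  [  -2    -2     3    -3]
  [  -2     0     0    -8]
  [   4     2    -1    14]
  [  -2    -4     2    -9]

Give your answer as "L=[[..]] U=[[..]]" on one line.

L=[[1,0,0,0],[1,1,0,0],[-2,-1,1,0],[1,-1,-2,1]] U=[[-2,-2,3,-3],[0,2,-3,-5],[0,0,2,3],[0,0,0,-5]]

  row1 -= 1·row0 → [0,2,-3,-5]
  row2 -= -2·row0 → [0,-2,5,8]
  row3 -= 1·row0 → [0,-2,-1,-6]
  row2 -= -1·row1 → [0,0,2,3]
  row3 -= -1·row1 → [0,0,-4,-11]
  row3 -= -2·row2 → [0,0,0,-5]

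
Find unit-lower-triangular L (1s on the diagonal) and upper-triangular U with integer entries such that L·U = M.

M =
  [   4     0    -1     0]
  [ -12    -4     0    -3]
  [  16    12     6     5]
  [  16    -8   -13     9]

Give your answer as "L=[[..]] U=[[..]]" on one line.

L=[[1,0,0,0],[-3,1,0,0],[4,-3,1,0],[4,2,-3,1]] U=[[4,0,-1,0],[0,-4,-3,-3],[0,0,1,-4],[0,0,0,3]]

  r1 -= -3·r0 → [0,-4,-3,-3]
  r2 -= 4·r0 → [0,12,10,5]
  r3 -= 4·r0 → [0,-8,-9,9]
  r2 -= -3·r1 → [0,0,1,-4]
  r3 -= 2·r1 → [0,0,-3,15]
  r3 -= -3·r2 → [0,0,0,3]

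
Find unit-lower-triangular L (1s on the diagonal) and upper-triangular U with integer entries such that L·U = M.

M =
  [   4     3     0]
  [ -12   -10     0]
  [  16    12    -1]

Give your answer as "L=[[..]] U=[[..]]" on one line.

L=[[1,0,0],[-3,1,0],[4,0,1]] U=[[4,3,0],[0,-1,0],[0,0,-1]]

  R1 -= -3·R0 → [0,-1,0]
  R2 -= 4·R0 → [0,0,-1]
  R2 -= 0·R1 → [0,0,-1]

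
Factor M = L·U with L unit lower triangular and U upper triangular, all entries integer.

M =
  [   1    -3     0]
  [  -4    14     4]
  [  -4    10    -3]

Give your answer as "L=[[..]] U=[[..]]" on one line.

L=[[1,0,0],[-4,1,0],[-4,-1,1]] U=[[1,-3,0],[0,2,4],[0,0,1]]

  row1 -= -4·row0 → [0,2,4]
  row2 -= -4·row0 → [0,-2,-3]
  row2 -= -1·row1 → [0,0,1]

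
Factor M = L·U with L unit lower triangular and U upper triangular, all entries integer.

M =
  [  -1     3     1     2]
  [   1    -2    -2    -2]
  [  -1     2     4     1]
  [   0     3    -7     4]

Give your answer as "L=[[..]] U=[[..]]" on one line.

L=[[1,0,0,0],[-1,1,0,0],[1,-1,1,0],[0,3,-2,1]] U=[[-1,3,1,2],[0,1,-1,0],[0,0,2,-1],[0,0,0,2]]

  row1 -= -1·row0 → [0,1,-1,0]
  row2 -= 1·row0 → [0,-1,3,-1]
  row3 -= 0·row0 → [0,3,-7,4]
  row2 -= -1·row1 → [0,0,2,-1]
  row3 -= 3·row1 → [0,0,-4,4]
  row3 -= -2·row2 → [0,0,0,2]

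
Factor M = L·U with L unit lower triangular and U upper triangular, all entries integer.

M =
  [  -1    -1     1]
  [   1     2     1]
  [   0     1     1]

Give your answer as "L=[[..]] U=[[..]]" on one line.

  r1 -= -1·r0 → [0,1,2]
  r2 -= 0·r0 → [0,1,1]
  r2 -= 1·r1 → [0,0,-1]

L=[[1,0,0],[-1,1,0],[0,1,1]] U=[[-1,-1,1],[0,1,2],[0,0,-1]]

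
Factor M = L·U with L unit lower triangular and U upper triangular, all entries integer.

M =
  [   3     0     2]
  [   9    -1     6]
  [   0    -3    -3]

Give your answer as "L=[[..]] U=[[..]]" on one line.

  r1 -= 3·r0 → [0,-1,0]
  r2 -= 0·r0 → [0,-3,-3]
  r2 -= 3·r1 → [0,0,-3]

L=[[1,0,0],[3,1,0],[0,3,1]] U=[[3,0,2],[0,-1,0],[0,0,-3]]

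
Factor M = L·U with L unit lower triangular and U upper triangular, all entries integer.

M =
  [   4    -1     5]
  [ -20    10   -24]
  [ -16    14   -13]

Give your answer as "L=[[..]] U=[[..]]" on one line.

  R1 -= -5·R0 → [0,5,1]
  R2 -= -4·R0 → [0,10,7]
  R2 -= 2·R1 → [0,0,5]

L=[[1,0,0],[-5,1,0],[-4,2,1]] U=[[4,-1,5],[0,5,1],[0,0,5]]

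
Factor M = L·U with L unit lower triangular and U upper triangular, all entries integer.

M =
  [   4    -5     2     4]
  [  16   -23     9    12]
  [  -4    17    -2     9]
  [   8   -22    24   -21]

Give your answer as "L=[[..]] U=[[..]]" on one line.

L=[[1,0,0,0],[4,1,0,0],[-1,-4,1,0],[2,4,4,1]] U=[[4,-5,2,4],[0,-3,1,-4],[0,0,4,-3],[0,0,0,-1]]

  R1 -= 4·R0 → [0,-3,1,-4]
  R2 -= -1·R0 → [0,12,0,13]
  R3 -= 2·R0 → [0,-12,20,-29]
  R2 -= -4·R1 → [0,0,4,-3]
  R3 -= 4·R1 → [0,0,16,-13]
  R3 -= 4·R2 → [0,0,0,-1]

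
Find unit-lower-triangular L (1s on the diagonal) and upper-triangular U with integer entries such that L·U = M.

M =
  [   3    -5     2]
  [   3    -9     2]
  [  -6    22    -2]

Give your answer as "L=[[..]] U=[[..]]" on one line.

  r1 -= 1·r0 → [0,-4,0]
  r2 -= -2·r0 → [0,12,2]
  r2 -= -3·r1 → [0,0,2]

L=[[1,0,0],[1,1,0],[-2,-3,1]] U=[[3,-5,2],[0,-4,0],[0,0,2]]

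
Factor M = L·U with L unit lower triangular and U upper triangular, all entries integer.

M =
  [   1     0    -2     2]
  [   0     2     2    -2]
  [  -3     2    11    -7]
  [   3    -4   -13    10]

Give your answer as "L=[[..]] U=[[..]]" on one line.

  row1 -= 0·row0 → [0,2,2,-2]
  row2 -= -3·row0 → [0,2,5,-1]
  row3 -= 3·row0 → [0,-4,-7,4]
  row2 -= 1·row1 → [0,0,3,1]
  row3 -= -2·row1 → [0,0,-3,0]
  row3 -= -1·row2 → [0,0,0,1]

L=[[1,0,0,0],[0,1,0,0],[-3,1,1,0],[3,-2,-1,1]] U=[[1,0,-2,2],[0,2,2,-2],[0,0,3,1],[0,0,0,1]]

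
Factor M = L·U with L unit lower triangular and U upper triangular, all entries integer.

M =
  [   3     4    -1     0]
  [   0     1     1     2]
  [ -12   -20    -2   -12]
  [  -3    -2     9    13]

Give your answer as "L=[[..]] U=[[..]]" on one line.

  R1 -= 0·R0 → [0,1,1,2]
  R2 -= -4·R0 → [0,-4,-6,-12]
  R3 -= -1·R0 → [0,2,8,13]
  R2 -= -4·R1 → [0,0,-2,-4]
  R3 -= 2·R1 → [0,0,6,9]
  R3 -= -3·R2 → [0,0,0,-3]

L=[[1,0,0,0],[0,1,0,0],[-4,-4,1,0],[-1,2,-3,1]] U=[[3,4,-1,0],[0,1,1,2],[0,0,-2,-4],[0,0,0,-3]]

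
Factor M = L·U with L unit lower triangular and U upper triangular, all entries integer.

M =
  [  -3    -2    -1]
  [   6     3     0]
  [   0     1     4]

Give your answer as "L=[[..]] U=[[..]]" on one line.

L=[[1,0,0],[-2,1,0],[0,-1,1]] U=[[-3,-2,-1],[0,-1,-2],[0,0,2]]

  R1 -= -2·R0 → [0,-1,-2]
  R2 -= 0·R0 → [0,1,4]
  R2 -= -1·R1 → [0,0,2]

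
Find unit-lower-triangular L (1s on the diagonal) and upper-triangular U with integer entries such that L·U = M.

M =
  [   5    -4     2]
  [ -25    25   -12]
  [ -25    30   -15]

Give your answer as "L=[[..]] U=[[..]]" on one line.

  r1 -= -5·r0 → [0,5,-2]
  r2 -= -5·r0 → [0,10,-5]
  r2 -= 2·r1 → [0,0,-1]

L=[[1,0,0],[-5,1,0],[-5,2,1]] U=[[5,-4,2],[0,5,-2],[0,0,-1]]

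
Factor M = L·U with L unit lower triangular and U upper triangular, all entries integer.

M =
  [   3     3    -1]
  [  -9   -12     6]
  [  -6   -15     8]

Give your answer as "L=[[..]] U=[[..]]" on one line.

  row1 -= -3·row0 → [0,-3,3]
  row2 -= -2·row0 → [0,-9,6]
  row2 -= 3·row1 → [0,0,-3]

L=[[1,0,0],[-3,1,0],[-2,3,1]] U=[[3,3,-1],[0,-3,3],[0,0,-3]]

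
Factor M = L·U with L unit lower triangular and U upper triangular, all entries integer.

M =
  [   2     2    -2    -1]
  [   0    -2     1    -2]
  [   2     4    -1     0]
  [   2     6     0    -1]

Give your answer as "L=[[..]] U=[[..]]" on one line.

  r1 -= 0·r0 → [0,-2,1,-2]
  r2 -= 1·r0 → [0,2,1,1]
  r3 -= 1·r0 → [0,4,2,0]
  r2 -= -1·r1 → [0,0,2,-1]
  r3 -= -2·r1 → [0,0,4,-4]
  r3 -= 2·r2 → [0,0,0,-2]

L=[[1,0,0,0],[0,1,0,0],[1,-1,1,0],[1,-2,2,1]] U=[[2,2,-2,-1],[0,-2,1,-2],[0,0,2,-1],[0,0,0,-2]]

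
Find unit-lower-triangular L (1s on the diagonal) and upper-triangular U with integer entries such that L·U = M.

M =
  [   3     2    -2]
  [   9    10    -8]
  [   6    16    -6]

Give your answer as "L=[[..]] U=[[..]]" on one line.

  R1 -= 3·R0 → [0,4,-2]
  R2 -= 2·R0 → [0,12,-2]
  R2 -= 3·R1 → [0,0,4]

L=[[1,0,0],[3,1,0],[2,3,1]] U=[[3,2,-2],[0,4,-2],[0,0,4]]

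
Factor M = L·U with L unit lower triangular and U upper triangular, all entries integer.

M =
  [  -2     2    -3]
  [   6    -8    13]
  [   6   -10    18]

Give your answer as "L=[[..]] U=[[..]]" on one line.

  row1 -= -3·row0 → [0,-2,4]
  row2 -= -3·row0 → [0,-4,9]
  row2 -= 2·row1 → [0,0,1]

L=[[1,0,0],[-3,1,0],[-3,2,1]] U=[[-2,2,-3],[0,-2,4],[0,0,1]]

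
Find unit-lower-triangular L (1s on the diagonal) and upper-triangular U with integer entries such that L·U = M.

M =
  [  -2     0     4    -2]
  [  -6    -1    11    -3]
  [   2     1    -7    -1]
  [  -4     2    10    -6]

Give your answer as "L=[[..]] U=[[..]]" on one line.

L=[[1,0,0,0],[3,1,0,0],[-1,-1,1,0],[2,-2,0,1]] U=[[-2,0,4,-2],[0,-1,-1,3],[0,0,-4,0],[0,0,0,4]]

  row1 -= 3·row0 → [0,-1,-1,3]
  row2 -= -1·row0 → [0,1,-3,-3]
  row3 -= 2·row0 → [0,2,2,-2]
  row2 -= -1·row1 → [0,0,-4,0]
  row3 -= -2·row1 → [0,0,0,4]
  row3 -= 0·row2 → [0,0,0,4]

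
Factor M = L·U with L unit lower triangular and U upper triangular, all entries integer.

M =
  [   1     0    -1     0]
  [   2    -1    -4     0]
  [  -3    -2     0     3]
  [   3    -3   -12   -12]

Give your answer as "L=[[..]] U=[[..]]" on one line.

L=[[1,0,0,0],[2,1,0,0],[-3,2,1,0],[3,3,-3,1]] U=[[1,0,-1,0],[0,-1,-2,0],[0,0,1,3],[0,0,0,-3]]

  R1 -= 2·R0 → [0,-1,-2,0]
  R2 -= -3·R0 → [0,-2,-3,3]
  R3 -= 3·R0 → [0,-3,-9,-12]
  R2 -= 2·R1 → [0,0,1,3]
  R3 -= 3·R1 → [0,0,-3,-12]
  R3 -= -3·R2 → [0,0,0,-3]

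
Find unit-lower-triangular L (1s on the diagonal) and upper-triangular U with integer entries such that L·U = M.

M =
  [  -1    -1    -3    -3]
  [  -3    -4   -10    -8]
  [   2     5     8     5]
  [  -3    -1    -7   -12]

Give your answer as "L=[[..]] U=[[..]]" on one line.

  row1 -= 3·row0 → [0,-1,-1,1]
  row2 -= -2·row0 → [0,3,2,-1]
  row3 -= 3·row0 → [0,2,2,-3]
  row2 -= -3·row1 → [0,0,-1,2]
  row3 -= -2·row1 → [0,0,0,-1]
  row3 -= 0·row2 → [0,0,0,-1]

L=[[1,0,0,0],[3,1,0,0],[-2,-3,1,0],[3,-2,0,1]] U=[[-1,-1,-3,-3],[0,-1,-1,1],[0,0,-1,2],[0,0,0,-1]]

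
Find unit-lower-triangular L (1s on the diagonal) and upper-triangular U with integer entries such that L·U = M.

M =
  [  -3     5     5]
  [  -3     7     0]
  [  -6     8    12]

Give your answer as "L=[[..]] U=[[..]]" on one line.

  R1 -= 1·R0 → [0,2,-5]
  R2 -= 2·R0 → [0,-2,2]
  R2 -= -1·R1 → [0,0,-3]

L=[[1,0,0],[1,1,0],[2,-1,1]] U=[[-3,5,5],[0,2,-5],[0,0,-3]]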